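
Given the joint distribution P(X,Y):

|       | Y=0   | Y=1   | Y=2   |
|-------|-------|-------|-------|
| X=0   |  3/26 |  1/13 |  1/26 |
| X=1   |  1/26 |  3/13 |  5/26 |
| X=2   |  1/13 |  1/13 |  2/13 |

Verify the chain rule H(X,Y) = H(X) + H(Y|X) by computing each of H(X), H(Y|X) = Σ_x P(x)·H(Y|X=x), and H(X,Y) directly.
H(X) = 1.5262 bits, H(Y|X) = 1.4098 bits, H(X,Y) = 2.9360 bits

Marginal of X (row sums):
  P(X=0) = 3/26 + 1/13 + 1/26 = 3/13
  P(X=1) = 1/26 + 3/13 + 5/26 = 6/13
  P(X=2) = 1/13 + 1/13 + 2/13 = 4/13
H(X) = -[(3/13)·log₂(3/13) + (6/13)·log₂(6/13) + (4/13)·log₂(4/13)]
  = 0.4882 + 0.5148 + 0.5232 = 1.5262 bits

H(Y|X) = Σ_x P(x)·H(Y|X=x):
  X=0: P(X=0) = 3/13, P(Y|X=0) = (1/2, 1/3, 1/6) → H(Y|X=0) = 1.4591
  X=1: P(X=1) = 6/13, P(Y|X=1) = (1/12, 1/2, 5/12) → H(Y|X=1) = 1.3250
  X=2: P(X=2) = 4/13, P(Y|X=2) = (1/4, 1/4, 1/2) → H(Y|X=2) = 1.5000
H(Y|X) = (3/13)·1.4591 + (6/13)·1.3250 + (4/13)·1.5000 = 1.4098 bits

H(X,Y) = -Σ_{x,y} P(x,y) log₂ P(x,y). Per-cell terms -P(x,y)·log₂P(x,y):
  X=0: 0.3595, 0.2846, 0.1808
  X=1: 0.1808, 0.4882, 0.4574
  X=2: 0.2846, 0.2846, 0.4155
Sum of the 9 terms: H(X,Y) = 2.9360 bits

Chain rule check:
  H(X) + H(Y|X) = 1.5262 + 1.4098 = 2.9360 bits
  H(X,Y) = 2.9360 bits
✓ Chain rule verified.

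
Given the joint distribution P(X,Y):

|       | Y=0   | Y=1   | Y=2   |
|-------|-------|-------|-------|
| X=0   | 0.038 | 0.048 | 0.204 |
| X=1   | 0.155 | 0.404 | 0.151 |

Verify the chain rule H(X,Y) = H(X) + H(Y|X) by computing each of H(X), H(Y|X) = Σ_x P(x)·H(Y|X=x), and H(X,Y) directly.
H(X) = 0.8687 bits, H(Y|X) = 1.3457 bits, H(X,Y) = 2.2144 bits

Marginal of X (row sums):
  P(X=0) = 0.038 + 0.048 + 0.204 = 0.290
  P(X=1) = 0.155 + 0.404 + 0.151 = 0.710
H(X) = -[0.290·log₂(0.290) + 0.710·log₂(0.710)]
  = 0.51790 + 0.35082 = 0.8687 bits

H(Y|X) = Σ_x P(x)·H(Y|X=x):
  X=0: P(X=0) = 0.290, P(Y|X=0) = (19/145, 24/145, 102/145) → H(Y|X=0) = 1.17069
  X=1: P(X=1) = 0.710, P(Y|X=1) = (31/142, 202/355, 151/710) → H(Y|X=1) = 1.41715
H(Y|X) = 0.290·1.17069 + 0.710·1.41715 = 1.3457 bits

H(X,Y) = -Σ_{x,y} P(x,y) log₂ P(x,y). Per-cell terms -P(x,y)·log₂P(x,y):
  X=0: 0.17928, 0.21028, 0.46785
  X=1: 0.41690, 0.52826, 0.41183
Sum of the 6 terms: H(X,Y) = 2.2144 bits

Chain rule check:
  H(X) + H(Y|X) = 0.8687 + 1.3457 = 2.2144 bits
  H(X,Y) = 2.2144 bits
✓ Chain rule verified.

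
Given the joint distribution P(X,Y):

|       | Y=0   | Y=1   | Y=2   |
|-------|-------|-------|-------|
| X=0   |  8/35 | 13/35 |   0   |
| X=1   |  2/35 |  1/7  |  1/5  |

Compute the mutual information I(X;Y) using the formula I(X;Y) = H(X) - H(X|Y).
0.3263 bits

I(X;Y) = H(X) - H(X|Y)

Marginal of X (row sums):
  P(X=0) = 8/35 + 13/35 + 0 = 3/5
  P(X=1) = 2/35 + 1/7 + 1/5 = 2/5
H(X) = -[(3/5)·log₂(3/5) + (2/5)·log₂(2/5)]
  = 0.442179 + 0.528771 = 0.97095 bits

Marginal of Y (column sums):
  P(Y=0) = 8/35 + 2/35 = 2/7
  P(Y=1) = 13/35 + 1/7 = 18/35
  P(Y=2) = 0 + 1/5 = 1/5
H(X|Y) = Σ_y P(y)·H(X|Y=y):
  Y=0: P(Y=0) = 2/7, P(X|Y=0) = (4/5, 1/5) → H(X|Y=0) = 0.721928
  Y=1: P(Y=1) = 18/35, P(X|Y=1) = (13/18, 5/18) → H(X|Y=1) = 0.852405
  Y=2: P(Y=2) = 1/5, P(X|Y=2) = (0, 1) → H(X|Y=2) = 0.000000
H(X|Y) = (2/7)·0.721928 + (18/35)·0.852405 + (1/5)·0.000000 = 0.64464 bits

I(X;Y) = H(X) - H(X|Y) = 0.97095 - 0.64464 = 0.3263 bits

Cross-check via I(X;Y) = H(X) + H(Y) - H(X,Y): computing H(Y) from the column sums and H(X,Y) from the 6 cells in the same way gives H(Y) = 1.47416 bits and H(X,Y) = 2.11880 bits, so
I(X;Y) = 0.97095 + 1.47416 - 2.11880 = 0.3263 bits ✓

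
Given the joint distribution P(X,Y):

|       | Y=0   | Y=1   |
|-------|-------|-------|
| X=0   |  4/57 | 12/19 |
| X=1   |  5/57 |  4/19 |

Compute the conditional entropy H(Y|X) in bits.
0.5898 bits

H(Y|X) = H(X,Y) - H(X)

H(X,Y) = -Σ_{x,y} P(x,y) log₂ P(x,y). Per-cell terms -P(x,y)·log₂P(x,y):
  X=0: 0.26897, 0.41871
  X=1: 0.30798, 0.47325
Sum of the 4 terms: H(X,Y) = 1.4689 bits

Marginal of X (row sums):
  P(X=0) = 4/57 + 12/19 = 40/57
  P(X=1) = 5/57 + 4/19 = 17/57
H(X) = -[(40/57)·log₂(40/57) + (17/57)·log₂(17/57)]
  = 0.35857 + 0.52057 = 0.8791 bits

H(Y|X) = H(X,Y) - H(X) = 1.4689 - 0.8791 = 0.5898 bits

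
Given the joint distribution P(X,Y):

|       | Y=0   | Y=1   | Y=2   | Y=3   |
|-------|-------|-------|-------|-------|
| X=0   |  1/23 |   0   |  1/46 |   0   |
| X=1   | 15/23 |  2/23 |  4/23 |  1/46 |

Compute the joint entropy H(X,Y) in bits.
1.5843 bits

H(X,Y) = -Σ_{x,y} P(x,y) log₂ P(x,y). Per-cell terms -P(x,y)·log₂P(x,y):
  X=0: 0.19668, 0.00000, 0.12008, 0.00000
  X=1: 0.40218, 0.30640, 0.43888, 0.12008
  (cells with P = 0 contribute 0)
Sum of the 8 terms: H(X,Y) = 1.5843 bits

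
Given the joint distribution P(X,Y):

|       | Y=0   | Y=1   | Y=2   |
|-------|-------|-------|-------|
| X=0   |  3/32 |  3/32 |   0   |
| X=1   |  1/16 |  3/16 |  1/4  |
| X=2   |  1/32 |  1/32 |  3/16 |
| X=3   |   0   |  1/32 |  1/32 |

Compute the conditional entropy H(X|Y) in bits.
1.4262 bits

H(X|Y) = H(X,Y) - H(Y)

H(X,Y) = -Σ_{x,y} P(x,y) log₂ P(x,y). Per-cell terms -P(x,y)·log₂P(x,y):
  X=0: 0.32016, 0.32016, 0.00000
  X=1: 0.25000, 0.45282, 0.50000
  X=2: 0.15625, 0.15625, 0.45282
  X=3: 0.00000, 0.15625, 0.15625
  (cells with P = 0 contribute 0)
Sum of the 12 terms: H(X,Y) = 2.9210 bits

Marginal of Y (column sums):
  P(Y=0) = 3/32 + 1/16 + 1/32 + 0 = 3/16
  P(Y=1) = 3/32 + 3/16 + 1/32 + 1/32 = 11/32
  P(Y=2) = 0 + 1/4 + 3/16 + 1/32 = 15/32
H(Y) = -[(3/16)·log₂(3/16) + (11/32)·log₂(11/32) + (15/32)·log₂(15/32)]
  = 0.45282 + 0.52957 + 0.51240 = 1.4948 bits

H(X|Y) = H(X,Y) - H(Y) = 2.9210 - 1.4948 = 1.4262 bits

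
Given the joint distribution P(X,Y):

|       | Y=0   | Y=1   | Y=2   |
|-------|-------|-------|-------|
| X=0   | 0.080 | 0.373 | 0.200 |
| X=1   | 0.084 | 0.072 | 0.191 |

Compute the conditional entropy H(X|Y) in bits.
0.8390 bits

H(X|Y) = H(X,Y) - H(Y)

H(X,Y) = -Σ_{x,y} P(x,y) log₂ P(x,y). Per-cell terms -P(x,y)·log₂P(x,y):
  X=0: 0.291508, 0.530687, 0.464386
  X=1: 0.300171, 0.273302, 0.456176
Sum of the 6 terms: H(X,Y) = 2.316230 bits

Marginal of Y (column sums):
  P(Y=0) = 0.080 + 0.084 = 0.164
  P(Y=1) = 0.373 + 0.072 = 0.445
  P(Y=2) = 0.200 + 0.191 = 0.391
H(Y) = -[0.164·log₂(0.164) + 0.445·log₂(0.445) + 0.391·log₂(0.391)]
  = 0.427750 + 0.519815 + 0.529711 = 1.477276 bits

H(X|Y) = H(X,Y) - H(Y) = 2.316230 - 1.477276 = 0.8390 bits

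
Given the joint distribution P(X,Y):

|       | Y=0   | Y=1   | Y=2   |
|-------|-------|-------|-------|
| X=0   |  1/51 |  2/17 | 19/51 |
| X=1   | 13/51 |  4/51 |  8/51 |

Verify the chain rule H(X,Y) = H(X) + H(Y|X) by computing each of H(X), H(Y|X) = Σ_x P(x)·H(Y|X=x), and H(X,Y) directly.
H(X) = 0.9997 bits, H(Y|X) = 1.2153 bits, H(X,Y) = 2.2151 bits

Marginal of X (row sums):
  P(X=0) = 1/51 + 2/17 + 19/51 = 26/51
  P(X=1) = 13/51 + 4/51 + 8/51 = 25/51
H(X) = -[(26/51)·log₂(26/51) + (25/51)·log₂(25/51)]
  = 0.4955221 + 0.5042006 = 0.9997 bits

H(Y|X) = Σ_x P(x)·H(Y|X=x):
  X=0: P(X=0) = 26/51, P(Y|X=0) = (1/26, 3/13, 19/26) → H(Y|X=0) = 0.9996552
  X=1: P(X=1) = 25/51, P(Y|X=1) = (13/25, 4/25, 8/25) → H(Y|X=1) = 1.4396275
H(Y|X) = (26/51)·0.9996552 + (25/51)·1.4396275 = 1.2153 bits

H(X,Y) = -Σ_{x,y} P(x,y) log₂ P(x,y). Per-cell terms -P(x,y)·log₂P(x,y):
  X=0: 0.1112240, 0.3632309, 0.5306953
  X=1: 0.5026630, 0.2880334, 0.4192040
Sum of the 6 terms: H(X,Y) = 2.2151 bits

Chain rule check:
  H(X) + H(Y|X) = 0.9997 + 1.2153 = 2.2150 bits
  H(X,Y) = 2.2151 bits
✓ Chain rule verified (Δ = 0.0001 is 4-dp rounding noise: each of the three values was rounded independently).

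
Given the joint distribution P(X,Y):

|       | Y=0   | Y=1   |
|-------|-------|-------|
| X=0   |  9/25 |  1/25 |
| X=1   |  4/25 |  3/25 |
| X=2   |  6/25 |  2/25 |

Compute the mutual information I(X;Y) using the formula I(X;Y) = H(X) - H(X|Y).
0.0720 bits

I(X;Y) = H(X) - H(X|Y)

Marginal of X (row sums):
  P(X=0) = 9/25 + 1/25 = 2/5
  P(X=1) = 4/25 + 3/25 = 7/25
  P(X=2) = 6/25 + 2/25 = 8/25
H(X) = -[(2/5)·log₂(2/5) + (7/25)·log₂(7/25) + (8/25)·log₂(8/25)]
  = 0.5287712 + 0.5142204 + 0.5260340 = 1.569026 bits

Marginal of Y (column sums):
  P(Y=0) = 9/25 + 4/25 + 6/25 = 19/25
  P(Y=1) = 1/25 + 3/25 + 2/25 = 6/25
H(X|Y) = Σ_y P(y)·H(X|Y=y):
  Y=0: P(Y=0) = 19/25, P(X|Y=0) = (9/19, 4/19, 6/19) → H(X|Y=0) = 1.5090275
  Y=1: P(Y=1) = 6/25, P(X|Y=1) = (1/6, 1/2, 1/3) → H(X|Y=1) = 1.4591479
H(X|Y) = (19/25)·1.5090275 + (6/25)·1.4591479 = 1.497056 bits

I(X;Y) = H(X) - H(X|Y) = 1.569026 - 1.497056 = 0.0720 bits

Cross-check via I(X;Y) = H(X) + H(Y) - H(X,Y): computing H(Y) from the column sums and H(X,Y) from the 6 cells in the same way gives H(Y) = 0.795040 bits and H(X,Y) = 2.292097 bits, so
I(X;Y) = 1.569026 + 0.795040 - 2.292097 = 0.0720 bits ✓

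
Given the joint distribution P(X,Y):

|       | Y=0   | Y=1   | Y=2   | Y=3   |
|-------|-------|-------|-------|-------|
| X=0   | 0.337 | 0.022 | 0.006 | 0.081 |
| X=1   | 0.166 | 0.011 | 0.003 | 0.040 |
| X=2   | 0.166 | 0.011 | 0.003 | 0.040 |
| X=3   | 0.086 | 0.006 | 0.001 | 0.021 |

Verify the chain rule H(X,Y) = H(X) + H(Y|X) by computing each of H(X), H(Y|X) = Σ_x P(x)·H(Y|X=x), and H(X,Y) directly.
H(X) = 1.8378 bits, H(Y|X) = 1.0509 bits, H(X,Y) = 2.8887 bits

Marginal of X (row sums):
  P(X=0) = 0.337 + 0.022 + 0.006 + 0.081 = 0.446
  P(X=1) = 0.166 + 0.011 + 0.003 + 0.040 = 0.220
  P(X=2) = 0.166 + 0.011 + 0.003 + 0.040 = 0.220
  P(X=3) = 0.086 + 0.006 + 0.001 + 0.021 = 0.114
H(X) = -[0.446·log₂(0.446) + 0.220·log₂(0.220) + 0.220·log₂(0.220) + 0.114·log₂(0.114)]
  = 0.51954 + 0.48057 + 0.48057 + 0.35715 = 1.8378 bits

H(Y|X) = Σ_x P(x)·H(Y|X=x):
  X=0: P(X=0) = 0.446, P(Y|X=0) = (337/446, 11/223, 3/223, 81/446) → H(Y|X=0) = 1.05023
  X=1: P(X=1) = 0.220, P(Y|X=1) = (83/110, 1/20, 3/220, 2/11) → H(Y|X=1) = 1.05435
  X=2: P(X=2) = 0.220, P(Y|X=2) = (83/110, 1/20, 3/220, 2/11) → H(Y|X=2) = 1.05435
  X=3: P(X=3) = 0.114, P(Y|X=3) = (43/57, 1/19, 1/114, 7/38) → H(Y|X=3) = 1.03984
H(Y|X) = 0.446·1.05023 + 0.220·1.05435 + 0.220·1.05435 + 0.114·1.03984 = 1.0509 bits

H(X,Y) = -Σ_{x,y} P(x,y) log₂ P(x,y). Per-cell terms -P(x,y)·log₂P(x,y):
  X=0: 0.52881, 0.12114, 0.04428, 0.29370
  X=1: 0.43006, 0.07157, 0.02514, 0.18575
  X=2: 0.43006, 0.07157, 0.02514, 0.18575
  X=3: 0.30440, 0.04428, 0.00997, 0.11704
Sum of the 16 terms: H(X,Y) = 2.8887 bits

Chain rule check:
  H(X) + H(Y|X) = 1.8378 + 1.0509 = 2.8887 bits
  H(X,Y) = 2.8887 bits
✓ Chain rule verified.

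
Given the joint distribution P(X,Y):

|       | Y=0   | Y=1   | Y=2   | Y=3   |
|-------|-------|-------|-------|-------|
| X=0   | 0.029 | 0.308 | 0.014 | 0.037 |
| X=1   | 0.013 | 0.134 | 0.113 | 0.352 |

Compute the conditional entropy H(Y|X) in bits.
1.3258 bits

H(Y|X) = H(X,Y) - H(X)

H(X,Y) = -Σ_{x,y} P(x,y) log₂ P(x,y). Per-cell terms -P(x,y)·log₂P(x,y):
  X=0: 0.1481, 0.5233, 0.0862, 0.1760
  X=1: 0.0814, 0.3886, 0.3555, 0.5302
Sum of the 8 terms: H(X,Y) = 2.2893 bits

Marginal of X (row sums):
  P(X=0) = 0.029 + 0.308 + 0.014 + 0.037 = 0.388
  P(X=1) = 0.013 + 0.134 + 0.113 + 0.352 = 0.612
H(X) = -[0.388·log₂(0.388) + 0.612·log₂(0.612)]
  = 0.5300 + 0.4335 = 0.9635 bits

H(Y|X) = H(X,Y) - H(X) = 2.2893 - 0.9635 = 1.3258 bits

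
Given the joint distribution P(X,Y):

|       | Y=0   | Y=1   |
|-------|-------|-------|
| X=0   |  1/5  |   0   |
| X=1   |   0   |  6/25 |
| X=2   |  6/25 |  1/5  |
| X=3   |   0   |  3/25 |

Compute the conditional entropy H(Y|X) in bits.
0.4374 bits

H(Y|X) = H(X,Y) - H(X)

H(X,Y) = -Σ_{x,y} P(x,y) log₂ P(x,y). Per-cell terms -P(x,y)·log₂P(x,y):
  X=0: 0.4644, 0.0000
  X=1: 0.0000, 0.4941
  X=2: 0.4941, 0.4644
  X=3: 0.0000, 0.3671
  (cells with P = 0 contribute 0)
Sum of the 8 terms: H(X,Y) = 2.2841 bits

Marginal of X (row sums):
  P(X=0) = 1/5 + 0 = 1/5
  P(X=1) = 0 + 6/25 = 6/25
  P(X=2) = 6/25 + 1/5 = 11/25
  P(X=3) = 0 + 3/25 = 3/25
H(X) = -[(1/5)·log₂(1/5) + (6/25)·log₂(6/25) + (11/25)·log₂(11/25) + (3/25)·log₂(3/25)]
  = 0.4644 + 0.4941 + 0.5211 + 0.3671 = 1.8467 bits

H(Y|X) = H(X,Y) - H(X) = 2.2841 - 1.8467 = 0.4374 bits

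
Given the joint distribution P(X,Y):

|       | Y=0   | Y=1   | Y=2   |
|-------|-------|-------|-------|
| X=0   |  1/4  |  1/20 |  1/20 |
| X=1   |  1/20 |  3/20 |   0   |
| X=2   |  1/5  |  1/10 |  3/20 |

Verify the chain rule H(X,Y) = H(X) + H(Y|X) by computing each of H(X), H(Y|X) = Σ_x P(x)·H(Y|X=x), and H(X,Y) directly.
H(X) = 1.5129 bits, H(Y|X) = 1.2531 bits, H(X,Y) = 2.7660 bits

Marginal of X (row sums):
  P(X=0) = 1/4 + 1/20 + 1/20 = 7/20
  P(X=1) = 1/20 + 3/20 + 0 = 1/5
  P(X=2) = 1/5 + 1/10 + 3/20 = 9/20
H(X) = -[(7/20)·log₂(7/20) + (1/5)·log₂(1/5) + (9/20)·log₂(9/20)]
  = 0.53010 + 0.46439 + 0.51840 = 1.5129 bits

H(Y|X) = Σ_x P(x)·H(Y|X=x):
  X=0: P(X=0) = 7/20, P(Y|X=0) = (5/7, 1/7, 1/7) → H(Y|X=0) = 1.14883
  X=1: P(X=1) = 1/5, P(Y|X=1) = (1/4, 3/4, 0) → H(Y|X=1) = 0.81128
  X=2: P(X=2) = 9/20, P(Y|X=2) = (4/9, 2/9, 1/3) → H(Y|X=2) = 1.53049
H(Y|X) = (7/20)·1.14883 + (1/5)·0.81128 + (9/20)·1.53049 = 1.2531 bits

H(X,Y) = -Σ_{x,y} P(x,y) log₂ P(x,y). Per-cell terms -P(x,y)·log₂P(x,y):
  X=0: 0.50000, 0.21610, 0.21610
  X=1: 0.21610, 0.41054, 0.00000
  X=2: 0.46439, 0.33219, 0.41054
  (cells with P = 0 contribute 0)
Sum of the 9 terms: H(X,Y) = 2.7660 bits

Chain rule check:
  H(X) + H(Y|X) = 1.5129 + 1.2531 = 2.7660 bits
  H(X,Y) = 2.7660 bits
✓ Chain rule verified.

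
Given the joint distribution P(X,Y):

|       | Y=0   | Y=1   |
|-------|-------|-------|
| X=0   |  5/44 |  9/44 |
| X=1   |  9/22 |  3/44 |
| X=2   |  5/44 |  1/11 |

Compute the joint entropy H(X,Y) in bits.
2.2876 bits

H(X,Y) = -Σ_{x,y} P(x,y) log₂ P(x,y). Per-cell terms -P(x,y)·log₂P(x,y):
  X=0: 0.35653, 0.46831
  X=1: 0.52753, 0.26417
  X=2: 0.35653, 0.31449
Sum of the 6 terms: H(X,Y) = 2.2876 bits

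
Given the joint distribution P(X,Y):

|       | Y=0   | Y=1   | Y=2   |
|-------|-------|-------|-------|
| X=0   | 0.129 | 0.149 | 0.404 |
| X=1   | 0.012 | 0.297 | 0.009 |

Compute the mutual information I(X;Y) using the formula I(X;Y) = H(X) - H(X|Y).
0.3706 bits

I(X;Y) = H(X) - H(X|Y)

Marginal of X (row sums):
  P(X=0) = 0.129 + 0.149 + 0.404 = 0.682
  P(X=1) = 0.012 + 0.297 + 0.009 = 0.318
H(X) = -[0.682·log₂(0.682) + 0.318·log₂(0.318)]
  = 0.37657 + 0.52562 = 0.90219 bits

Marginal of Y (column sums):
  P(Y=0) = 0.129 + 0.012 = 0.141
  P(Y=1) = 0.149 + 0.297 = 0.446
  P(Y=2) = 0.404 + 0.009 = 0.413
H(X|Y) = Σ_y P(y)·H(X|Y=y):
  Y=0: P(Y=0) = 0.141, P(X|Y=0) = (43/47, 4/47) → H(X|Y=0) = 0.41992
  Y=1: P(Y=1) = 0.446, P(X|Y=1) = (149/446, 297/446) → H(X|Y=1) = 0.91904
  Y=2: P(Y=2) = 0.413, P(X|Y=2) = (404/413, 9/413) → H(X|Y=2) = 0.15139
H(X|Y) = 0.141·0.41992 + 0.446·0.91904 + 0.413·0.15139 = 0.53162 bits

I(X;Y) = H(X) - H(X|Y) = 0.90219 - 0.53162 = 0.3706 bits

Cross-check via I(X;Y) = H(X) + H(Y) - H(X,Y): computing H(Y) from the column sums and H(X,Y) from the 6 cells in the same way gives H(Y) = 1.44494 bits and H(X,Y) = 1.97656 bits, so
I(X;Y) = 0.90219 + 1.44494 - 1.97656 = 0.3706 bits ✓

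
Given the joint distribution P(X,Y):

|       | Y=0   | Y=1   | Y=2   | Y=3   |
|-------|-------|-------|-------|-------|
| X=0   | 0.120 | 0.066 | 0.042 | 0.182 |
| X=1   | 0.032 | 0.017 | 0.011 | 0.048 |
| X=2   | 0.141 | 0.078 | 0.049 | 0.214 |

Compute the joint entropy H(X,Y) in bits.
3.1808 bits

H(X,Y) = -Σ_{x,y} P(x,y) log₂ P(x,y). Per-cell terms -P(x,y)·log₂P(x,y):
  X=0: 0.36707, 0.25881, 0.19209, 0.44735
  X=1: 0.15891, 0.09993, 0.07157, 0.21028
  X=2: 0.39850, 0.28707, 0.21320, 0.47600
Sum of the 12 terms: H(X,Y) = 3.1808 bits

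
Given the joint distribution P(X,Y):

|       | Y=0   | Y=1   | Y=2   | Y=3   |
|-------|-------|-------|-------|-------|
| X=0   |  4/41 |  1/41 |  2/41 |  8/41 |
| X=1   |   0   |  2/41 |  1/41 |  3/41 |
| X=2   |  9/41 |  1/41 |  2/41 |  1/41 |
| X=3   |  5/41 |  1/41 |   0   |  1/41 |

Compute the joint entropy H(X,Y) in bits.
3.3358 bits

H(X,Y) = -Σ_{x,y} P(x,y) log₂ P(x,y). Per-cell terms -P(x,y)·log₂P(x,y):
  X=0: 0.327566, 0.130672, 0.212564, 0.460010
  X=1: 0.000000, 0.212564, 0.130672, 0.276043
  X=2: 0.480211, 0.130672, 0.212564, 0.130672
  X=3: 0.370198, 0.130672, 0.000000, 0.130672
  (cells with P = 0 contribute 0)
Sum of the 16 terms: H(X,Y) = 3.3358 bits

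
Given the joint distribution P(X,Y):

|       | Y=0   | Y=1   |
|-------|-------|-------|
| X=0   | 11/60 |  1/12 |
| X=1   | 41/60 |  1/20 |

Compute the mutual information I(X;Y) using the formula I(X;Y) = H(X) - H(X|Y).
0.0642 bits

I(X;Y) = H(X) - H(X|Y)

Marginal of X (row sums):
  P(X=0) = 11/60 + 1/12 = 4/15
  P(X=1) = 41/60 + 1/20 = 11/15
H(X) = -[(4/15)·log₂(4/15) + (11/15)·log₂(11/15)]
  = 0.5085 + 0.3281 = 0.8366 bits

Marginal of Y (column sums):
  P(Y=0) = 11/60 + 41/60 = 13/15
  P(Y=1) = 1/12 + 1/20 = 2/15
H(X|Y) = Σ_y P(y)·H(X|Y=y):
  Y=0: P(Y=0) = 13/15, P(X|Y=0) = (11/52, 41/52) → H(X|Y=0) = 0.7444
  Y=1: P(Y=1) = 2/15, P(X|Y=1) = (5/8, 3/8) → H(X|Y=1) = 0.9544
H(X|Y) = (13/15)·0.7444 + (2/15)·0.9544 = 0.7724 bits

I(X;Y) = H(X) - H(X|Y) = 0.8366 - 0.7724 = 0.0642 bits

Cross-check via I(X;Y) = H(X) + H(Y) - H(X,Y): computing H(Y) from the column sums and H(X,Y) from the 4 cells in the same way gives H(Y) = 0.5665 bits and H(X,Y) = 1.3389 bits, so
I(X;Y) = 0.8366 + 0.5665 - 1.3389 = 0.0642 bits ✓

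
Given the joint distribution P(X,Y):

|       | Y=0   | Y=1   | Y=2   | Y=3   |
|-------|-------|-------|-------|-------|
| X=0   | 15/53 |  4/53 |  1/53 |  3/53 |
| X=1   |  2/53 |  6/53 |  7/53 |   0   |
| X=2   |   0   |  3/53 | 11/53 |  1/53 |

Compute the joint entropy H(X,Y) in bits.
2.8727 bits

H(X,Y) = -Σ_{x,y} P(x,y) log₂ P(x,y). Per-cell terms -P(x,y)·log₂P(x,y):
  X=0: 0.5154, 0.2814, 0.1081, 0.2345
  X=1: 0.1784, 0.3558, 0.3857, 0.0000
  X=2: 0.0000, 0.2345, 0.4708, 0.1081
  (cells with P = 0 contribute 0)
Sum of the 12 terms: H(X,Y) = 2.8727 bits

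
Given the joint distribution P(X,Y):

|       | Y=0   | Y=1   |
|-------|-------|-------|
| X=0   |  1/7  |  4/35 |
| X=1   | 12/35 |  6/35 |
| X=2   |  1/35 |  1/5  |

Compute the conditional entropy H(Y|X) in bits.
0.8514 bits

H(Y|X) = H(X,Y) - H(X)

H(X,Y) = -Σ_{x,y} P(x,y) log₂ P(x,y). Per-cell terms -P(x,y)·log₂P(x,y):
  X=0: 0.40105, 0.35763
  X=1: 0.52948, 0.43617
  X=2: 0.14655, 0.46439
Sum of the 6 terms: H(X,Y) = 2.3353 bits

Marginal of X (row sums):
  P(X=0) = 1/7 + 4/35 = 9/35
  P(X=1) = 12/35 + 6/35 = 18/35
  P(X=2) = 1/35 + 1/5 = 8/35
H(X) = -[(9/35)·log₂(9/35) + (18/35)·log₂(18/35) + (8/35)·log₂(8/35)]
  = 0.50383 + 0.49338 + 0.48669 = 1.4839 bits

H(Y|X) = H(X,Y) - H(X) = 2.3353 - 1.4839 = 0.8514 bits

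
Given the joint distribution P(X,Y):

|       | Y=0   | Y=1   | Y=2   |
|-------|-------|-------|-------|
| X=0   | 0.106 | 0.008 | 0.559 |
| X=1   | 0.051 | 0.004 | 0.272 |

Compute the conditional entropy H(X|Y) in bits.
0.9118 bits

H(X|Y) = H(X,Y) - H(Y)

H(X,Y) = -Σ_{x,y} P(x,y) log₂ P(x,y). Per-cell terms -P(x,y)·log₂P(x,y):
  X=0: 0.3432, 0.0557, 0.4690
  X=1: 0.2190, 0.0319, 0.5109
Sum of the 6 terms: H(X,Y) = 1.6297 bits

Marginal of Y (column sums):
  P(Y=0) = 0.106 + 0.051 = 0.157
  P(Y=1) = 0.008 + 0.004 = 0.012
  P(Y=2) = 0.559 + 0.272 = 0.831
H(Y) = -[0.157·log₂(0.157) + 0.012·log₂(0.012) + 0.831·log₂(0.831)]
  = 0.4194 + 0.0766 + 0.2219 = 0.7179 bits

H(X|Y) = H(X,Y) - H(Y) = 1.6297 - 0.7179 = 0.9118 bits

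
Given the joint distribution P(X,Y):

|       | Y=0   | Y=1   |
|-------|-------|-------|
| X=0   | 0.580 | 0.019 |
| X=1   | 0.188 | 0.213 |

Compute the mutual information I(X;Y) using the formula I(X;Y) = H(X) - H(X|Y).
0.2600 bits

I(X;Y) = H(X) - H(X|Y)

Marginal of X (row sums):
  P(X=0) = 0.580 + 0.019 = 0.599
  P(X=1) = 0.188 + 0.213 = 0.401
H(X) = -[0.599·log₂(0.599) + 0.401·log₂(0.401)]
  = 0.4429 + 0.5286 = 0.9715 bits

Marginal of Y (column sums):
  P(Y=0) = 0.580 + 0.188 = 0.768
  P(Y=1) = 0.019 + 0.213 = 0.232
H(X|Y) = Σ_y P(y)·H(X|Y=y):
  Y=0: P(Y=0) = 0.768, P(X|Y=0) = (145/192, 47/192) → H(X|Y=0) = 0.8029
  Y=1: P(Y=1) = 0.232, P(X|Y=1) = (19/232, 213/232) → H(X|Y=1) = 0.4088
H(X|Y) = 0.768·0.8029 + 0.232·0.4088 = 0.7115 bits

I(X;Y) = H(X) - H(X|Y) = 0.9715 - 0.7115 = 0.2600 bits

Cross-check via I(X;Y) = H(X) + H(Y) - H(X,Y): computing H(Y) from the column sums and H(X,Y) from the 4 cells in the same way gives H(Y) = 0.7815 bits and H(X,Y) = 1.4930 bits, so
I(X;Y) = 0.9715 + 0.7815 - 1.4930 = 0.2600 bits ✓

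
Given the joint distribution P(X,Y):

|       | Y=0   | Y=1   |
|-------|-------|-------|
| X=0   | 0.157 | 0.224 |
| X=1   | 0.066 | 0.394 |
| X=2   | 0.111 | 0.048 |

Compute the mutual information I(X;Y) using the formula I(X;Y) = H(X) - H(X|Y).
0.1331 bits

I(X;Y) = H(X) - H(X|Y)

Marginal of X (row sums):
  P(X=0) = 0.157 + 0.224 = 0.381
  P(X=1) = 0.066 + 0.394 = 0.460
  P(X=2) = 0.111 + 0.048 = 0.159
H(X) = -[0.381·log₂(0.381) + 0.460·log₂(0.460) + 0.159·log₂(0.159)]
  = 0.53040 + 0.51534 + 0.42181 = 1.46755 bits

Marginal of Y (column sums):
  P(Y=0) = 0.157 + 0.066 + 0.111 = 0.334
  P(Y=1) = 0.224 + 0.394 + 0.048 = 0.666
H(X|Y) = Σ_y P(y)·H(X|Y=y):
  Y=0: P(Y=0) = 0.334, P(X|Y=0) = (157/334, 33/167, 111/334) → H(X|Y=0) = 1.50237
  Y=1: P(Y=1) = 0.666, P(X|Y=1) = (112/333, 197/333, 8/111) → H(X|Y=1) = 1.25023
H(X|Y) = 0.334·1.50237 + 0.666·1.25023 = 1.33444 bits

I(X;Y) = H(X) - H(X|Y) = 1.46755 - 1.33444 = 0.1331 bits

Cross-check via I(X;Y) = H(X) + H(Y) - H(X,Y): computing H(Y) from the column sums and H(X,Y) from the 6 cells in the same way gives H(Y) = 0.91896 bits and H(X,Y) = 2.25340 bits, so
I(X;Y) = 1.46755 + 0.91896 - 2.25340 = 0.1331 bits ✓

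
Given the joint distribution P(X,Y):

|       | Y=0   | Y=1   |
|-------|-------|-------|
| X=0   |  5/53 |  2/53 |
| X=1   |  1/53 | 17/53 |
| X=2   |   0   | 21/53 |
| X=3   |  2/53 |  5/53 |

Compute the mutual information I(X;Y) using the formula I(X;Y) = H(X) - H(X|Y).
0.2791 bits

I(X;Y) = H(X) - H(X|Y)

Marginal of X (row sums):
  P(X=0) = 5/53 + 2/53 = 7/53
  P(X=1) = 1/53 + 17/53 = 18/53
  P(X=2) = 0 + 21/53 = 21/53
  P(X=3) = 2/53 + 5/53 = 7/53
H(X) = -[(7/53)·log₂(7/53) + (18/53)·log₂(18/53) + (21/53)·log₂(21/53) + (7/53)·log₂(7/53)]
  = 0.38574 + 0.52913 + 0.52920 + 0.38574 = 1.8298 bits

Marginal of Y (column sums):
  P(Y=0) = 5/53 + 1/53 + 0 + 2/53 = 8/53
  P(Y=1) = 2/53 + 17/53 + 21/53 + 5/53 = 45/53
H(X|Y) = Σ_y P(y)·H(X|Y=y):
  Y=0: P(Y=0) = 8/53, P(X|Y=0) = (5/8, 1/8, 0, 1/4) → H(X|Y=0) = 1.29879
  Y=1: P(Y=1) = 45/53, P(X|Y=1) = (2/45, 17/45, 7/15, 1/9) → H(X|Y=1) = 1.59552
H(X|Y) = (8/53)·1.29879 + (45/53)·1.59552 = 1.5507 bits

I(X;Y) = H(X) - H(X|Y) = 1.8298 - 1.5507 = 0.2791 bits

Cross-check via I(X;Y) = H(X) + H(Y) - H(X,Y): computing H(Y) from the column sums and H(X,Y) from the 8 cells in the same way gives H(Y) = 0.6122 bits and H(X,Y) = 2.1629 bits, so
I(X;Y) = 1.8298 + 0.6122 - 2.1629 = 0.2791 bits ✓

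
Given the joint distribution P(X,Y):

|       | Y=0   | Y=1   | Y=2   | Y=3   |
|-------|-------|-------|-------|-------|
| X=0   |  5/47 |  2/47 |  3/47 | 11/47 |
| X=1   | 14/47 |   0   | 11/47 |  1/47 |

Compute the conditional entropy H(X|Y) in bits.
0.6651 bits

H(X|Y) = H(X,Y) - H(Y)

H(X,Y) = -Σ_{x,y} P(x,y) log₂ P(x,y). Per-cell terms -P(x,y)·log₂P(x,y):
  X=0: 0.343900, 0.193812, 0.253380, 0.490356
  X=1: 0.520453, 0.000000, 0.490356, 0.118183
  (cells with P = 0 contribute 0)
Sum of the 8 terms: H(X,Y) = 2.41044 bits

Marginal of Y (column sums):
  P(Y=0) = 5/47 + 14/47 = 19/47
  P(Y=1) = 2/47 + 0 = 2/47
  P(Y=2) = 3/47 + 11/47 = 14/47
  P(Y=3) = 11/47 + 1/47 = 12/47
H(Y) = -[(19/47)·log₂(19/47) + (2/47)·log₂(2/47) + (14/47)·log₂(14/47) + (12/47)·log₂(12/47)]
  = 0.528225 + 0.193812 + 0.520453 + 0.502883 = 1.74537 bits

H(X|Y) = H(X,Y) - H(Y) = 2.41044 - 1.74537 = 0.6651 bits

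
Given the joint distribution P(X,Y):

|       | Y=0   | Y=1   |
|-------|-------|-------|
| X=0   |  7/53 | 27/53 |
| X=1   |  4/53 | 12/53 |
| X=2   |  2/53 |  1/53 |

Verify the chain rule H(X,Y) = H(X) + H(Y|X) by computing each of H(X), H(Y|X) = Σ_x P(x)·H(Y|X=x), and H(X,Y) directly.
H(X) = 1.1670 bits, H(Y|X) = 0.7675 bits, H(X,Y) = 1.9345 bits

Marginal of X (row sums):
  P(X=0) = 7/53 + 27/53 = 34/53
  P(X=1) = 4/53 + 12/53 = 16/53
  P(X=2) = 2/53 + 1/53 = 3/53
H(X) = -[(34/53)·log₂(34/53) + (16/53)·log₂(16/53) + (3/53)·log₂(3/53)]
  = 0.41086 + 0.52164 + 0.23451 = 1.1670 bits

H(Y|X) = Σ_x P(x)·H(Y|X=x):
  X=0: P(X=0) = 34/53, P(Y|X=0) = (7/34, 27/34) → H(Y|X=0) = 0.73354
  X=1: P(X=1) = 16/53, P(Y|X=1) = (1/4, 3/4) → H(Y|X=1) = 0.81128
  X=2: P(X=2) = 3/53, P(Y|X=2) = (2/3, 1/3) → H(Y|X=2) = 0.91830
H(Y|X) = (34/53)·0.73354 + (16/53)·0.81128 + (3/53)·0.91830 = 0.7675 bits

H(X,Y) = -Σ_{x,y} P(x,y) log₂ P(x,y). Per-cell terms -P(x,y)·log₂P(x,y):
  X=0: 0.38574, 0.49570
  X=1: 0.28135, 0.48520
  X=2: 0.17841, 0.10807
Sum of the 6 terms: H(X,Y) = 1.9345 bits

Chain rule check:
  H(X) + H(Y|X) = 1.1670 + 0.7675 = 1.9345 bits
  H(X,Y) = 1.9345 bits
✓ Chain rule verified.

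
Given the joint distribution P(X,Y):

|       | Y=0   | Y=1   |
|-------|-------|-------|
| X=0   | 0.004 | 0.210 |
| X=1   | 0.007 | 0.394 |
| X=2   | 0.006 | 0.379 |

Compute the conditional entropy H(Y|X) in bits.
0.1242 bits

H(Y|X) = H(X,Y) - H(X)

H(X,Y) = -Σ_{x,y} P(x,y) log₂ P(x,y). Per-cell terms -P(x,y)·log₂P(x,y):
  X=0: 0.0319, 0.4728
  X=1: 0.0501, 0.5294
  X=2: 0.0443, 0.5305
Sum of the 6 terms: H(X,Y) = 1.6590 bits

Marginal of X (row sums):
  P(X=0) = 0.004 + 0.210 = 0.214
  P(X=1) = 0.007 + 0.394 = 0.401
  P(X=2) = 0.006 + 0.379 = 0.385
H(X) = -[0.214·log₂(0.214) + 0.401·log₂(0.401) + 0.385·log₂(0.385)]
  = 0.4760 + 0.5286 + 0.5302 = 1.5348 bits

H(Y|X) = H(X,Y) - H(X) = 1.6590 - 1.5348 = 0.1242 bits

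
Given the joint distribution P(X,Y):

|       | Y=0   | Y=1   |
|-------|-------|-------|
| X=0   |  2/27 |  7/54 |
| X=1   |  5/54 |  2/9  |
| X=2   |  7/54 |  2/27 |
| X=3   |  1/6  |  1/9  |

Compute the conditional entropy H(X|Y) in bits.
1.9075 bits

H(X|Y) = H(X,Y) - H(Y)

H(X,Y) = -Σ_{x,y} P(x,y) log₂ P(x,y). Per-cell terms -P(x,y)·log₂P(x,y):
  X=0: 0.278140, 0.382088
  X=1: 0.317867, 0.482206
  X=2: 0.382088, 0.278140
  X=3: 0.430827, 0.352214
Sum of the 8 terms: H(X,Y) = 2.90357 bits

Marginal of Y (column sums):
  P(Y=0) = 2/27 + 5/54 + 7/54 + 1/6 = 25/54
  P(Y=1) = 7/54 + 2/9 + 2/27 + 1/9 = 29/54
H(Y) = -[(25/54)·log₂(25/54) + (29/54)·log₂(29/54)]
  = 0.514366 + 0.481672 = 0.99604 bits

H(X|Y) = H(X,Y) - H(Y) = 2.90357 - 0.99604 = 1.9075 bits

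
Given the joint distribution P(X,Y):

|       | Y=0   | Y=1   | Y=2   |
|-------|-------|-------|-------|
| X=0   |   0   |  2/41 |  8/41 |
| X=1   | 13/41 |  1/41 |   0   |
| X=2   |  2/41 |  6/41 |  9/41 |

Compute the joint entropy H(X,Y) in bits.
2.4272 bits

H(X,Y) = -Σ_{x,y} P(x,y) log₂ P(x,y). Per-cell terms -P(x,y)·log₂P(x,y):
  X=0: 0.0000, 0.2126, 0.4600
  X=1: 0.5254, 0.1307, 0.0000
  X=2: 0.2126, 0.4057, 0.4802
  (cells with P = 0 contribute 0)
Sum of the 9 terms: H(X,Y) = 2.4272 bits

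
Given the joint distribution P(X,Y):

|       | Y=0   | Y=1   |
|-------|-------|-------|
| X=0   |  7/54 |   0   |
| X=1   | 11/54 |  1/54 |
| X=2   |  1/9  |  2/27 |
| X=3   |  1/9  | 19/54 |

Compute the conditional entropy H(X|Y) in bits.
1.4780 bits

H(X|Y) = H(X,Y) - H(Y)

H(X,Y) = -Σ_{x,y} P(x,y) log₂ P(x,y). Per-cell terms -P(x,y)·log₂P(x,y):
  X=0: 0.382088, 0.000000
  X=1: 0.467593, 0.106572
  X=2: 0.352214, 0.278140
  X=3: 0.352214, 0.530227
  (cells with P = 0 contribute 0)
Sum of the 8 terms: H(X,Y) = 2.46905 bits

Marginal of Y (column sums):
  P(Y=0) = 7/54 + 11/54 + 1/9 + 1/9 = 5/9
  P(Y=1) = 0 + 1/54 + 2/27 + 19/54 = 4/9
H(Y) = -[(5/9)·log₂(5/9) + (4/9)·log₂(4/9)]
  = 0.471109 + 0.519967 = 0.99108 bits

H(X|Y) = H(X,Y) - H(Y) = 2.46905 - 0.99108 = 1.4780 bits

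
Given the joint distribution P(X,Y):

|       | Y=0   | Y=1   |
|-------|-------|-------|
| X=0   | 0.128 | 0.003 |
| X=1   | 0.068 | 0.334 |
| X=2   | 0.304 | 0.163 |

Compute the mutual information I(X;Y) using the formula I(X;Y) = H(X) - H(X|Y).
0.2800 bits

I(X;Y) = H(X) - H(X|Y)

Marginal of X (row sums):
  P(X=0) = 0.128 + 0.003 = 0.131
  P(X=1) = 0.068 + 0.334 = 0.402
  P(X=2) = 0.304 + 0.163 = 0.467
H(X) = -[0.131·log₂(0.131) + 0.402·log₂(0.402) + 0.467·log₂(0.467)]
  = 0.38414 + 0.52852 + 0.51300 = 1.4257 bits

Marginal of Y (column sums):
  P(Y=0) = 0.128 + 0.068 + 0.304 = 0.500
  P(Y=1) = 0.003 + 0.334 + 0.163 = 0.500
H(X|Y) = Σ_y P(y)·H(X|Y=y):
  Y=0: P(Y=0) = 0.500, P(X|Y=0) = (32/125, 17/125, 76/125) → H(X|Y=0) = 1.33115
  Y=1: P(Y=1) = 0.500, P(X|Y=1) = (3/500, 167/250, 163/500) → H(X|Y=1) = 0.96027
H(X|Y) = 0.500·1.33115 + 0.500·0.96027 = 1.1457 bits

I(X;Y) = H(X) - H(X|Y) = 1.4257 - 1.1457 = 0.2800 bits

Cross-check via I(X;Y) = H(X) + H(Y) - H(X,Y): computing H(Y) from the column sums and H(X,Y) from the 6 cells in the same way gives H(Y) = 1.0000 bits and H(X,Y) = 2.1457 bits, so
I(X;Y) = 1.4257 + 1.0000 - 2.1457 = 0.2800 bits ✓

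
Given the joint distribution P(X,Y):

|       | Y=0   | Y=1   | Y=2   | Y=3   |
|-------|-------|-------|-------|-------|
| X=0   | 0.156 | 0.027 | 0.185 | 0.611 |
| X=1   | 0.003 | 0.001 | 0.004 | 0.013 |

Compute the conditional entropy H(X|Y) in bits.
0.1468 bits

H(X|Y) = H(X,Y) - H(Y)

H(X,Y) = -Σ_{x,y} P(x,y) log₂ P(x,y). Per-cell terms -P(x,y)·log₂P(x,y):
  X=0: 0.4181, 0.1407, 0.4504, 0.4343
  X=1: 0.0251, 0.0100, 0.0319, 0.0814
Sum of the 8 terms: H(X,Y) = 1.5919 bits

Marginal of Y (column sums):
  P(Y=0) = 0.156 + 0.003 = 0.159
  P(Y=1) = 0.027 + 0.001 = 0.028
  P(Y=2) = 0.185 + 0.004 = 0.189
  P(Y=3) = 0.611 + 0.013 = 0.624
H(Y) = -[0.159·log₂(0.159) + 0.028·log₂(0.028) + 0.189·log₂(0.189) + 0.624·log₂(0.624)]
  = 0.4218 + 0.1444 + 0.4543 + 0.4246 = 1.4451 bits

H(X|Y) = H(X,Y) - H(Y) = 1.5919 - 1.4451 = 0.1468 bits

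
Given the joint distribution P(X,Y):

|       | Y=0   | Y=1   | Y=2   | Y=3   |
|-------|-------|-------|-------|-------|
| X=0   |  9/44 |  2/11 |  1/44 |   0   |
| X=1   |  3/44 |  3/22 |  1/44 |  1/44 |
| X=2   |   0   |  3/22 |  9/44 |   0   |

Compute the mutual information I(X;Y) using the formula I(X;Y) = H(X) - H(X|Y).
0.4050 bits

I(X;Y) = H(X) - H(X|Y)

Marginal of X (row sums):
  P(X=0) = 9/44 + 2/11 + 1/44 + 0 = 9/22
  P(X=1) = 3/44 + 3/22 + 1/44 + 1/44 = 1/4
  P(X=2) = 0 + 3/22 + 9/44 + 0 = 15/44
H(X) = -[(9/22)·log₂(9/22) + (1/4)·log₂(1/4) + (15/44)·log₂(15/44)]
  = 0.5275 + 0.5000 + 0.5293 = 1.5568 bits

Marginal of Y (column sums):
  P(Y=0) = 9/44 + 3/44 + 0 = 3/11
  P(Y=1) = 2/11 + 3/22 + 3/22 = 5/11
  P(Y=2) = 1/44 + 1/44 + 9/44 = 1/4
  P(Y=3) = 0 + 1/44 + 0 = 1/44
H(X|Y) = Σ_y P(y)·H(X|Y=y):
  Y=0: P(Y=0) = 3/11, P(X|Y=0) = (3/4, 1/4, 0) → H(X|Y=0) = 0.8113
  Y=1: P(Y=1) = 5/11, P(X|Y=1) = (2/5, 3/10, 3/10) → H(X|Y=1) = 1.5710
  Y=2: P(Y=2) = 1/4, P(X|Y=2) = (1/11, 1/11, 9/11) → H(X|Y=2) = 0.8659
  Y=3: P(Y=3) = 1/44, P(X|Y=3) = (0, 1, 0) → H(X|Y=3) = 0.0000
H(X|Y) = (3/11)·0.8113 + (5/11)·1.5710 + (1/4)·0.8659 + (1/44)·0.0000 = 1.1518 bits

I(X;Y) = H(X) - H(X|Y) = 1.5568 - 1.1518 = 0.4050 bits

Cross-check via I(X;Y) = H(X) + H(Y) - H(X,Y): computing H(Y) from the column sums and H(X,Y) from the 12 cells in the same way gives H(Y) = 1.6523 bits and H(X,Y) = 2.8041 bits, so
I(X;Y) = 1.5568 + 1.6523 - 2.8041 = 0.4050 bits ✓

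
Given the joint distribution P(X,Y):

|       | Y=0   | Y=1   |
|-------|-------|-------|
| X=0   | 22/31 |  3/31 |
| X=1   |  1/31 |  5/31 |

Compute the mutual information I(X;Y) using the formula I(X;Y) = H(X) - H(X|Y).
0.2711 bits

I(X;Y) = H(X) - H(X|Y)

Marginal of X (row sums):
  P(X=0) = 22/31 + 3/31 = 25/31
  P(X=1) = 1/31 + 5/31 = 6/31
H(X) = -[(25/31)·log₂(25/31) + (6/31)·log₂(6/31)]
  = 0.2502743 + 0.4585614 = 0.708836 bits

Marginal of Y (column sums):
  P(Y=0) = 22/31 + 1/31 = 23/31
  P(Y=1) = 3/31 + 5/31 = 8/31
H(X|Y) = Σ_y P(y)·H(X|Y=y):
  Y=0: P(Y=0) = 23/31, P(X|Y=0) = (22/23, 1/23) → H(X|Y=0) = 0.2580187
  Y=1: P(Y=1) = 8/31, P(X|Y=1) = (3/8, 5/8) → H(X|Y=1) = 0.9544340
H(X|Y) = (23/31)·0.2580187 + (8/31)·0.9544340 = 0.437739 bits

I(X;Y) = H(X) - H(X|Y) = 0.708836 - 0.437739 = 0.2711 bits

Cross-check via I(X;Y) = H(X) + H(Y) - H(X,Y): computing H(Y) from the column sums and H(X,Y) from the 4 cells in the same way gives H(Y) = 0.823812 bits and H(X,Y) = 1.261550 bits, so
I(X;Y) = 0.708836 + 0.823812 - 1.261550 = 0.2711 bits ✓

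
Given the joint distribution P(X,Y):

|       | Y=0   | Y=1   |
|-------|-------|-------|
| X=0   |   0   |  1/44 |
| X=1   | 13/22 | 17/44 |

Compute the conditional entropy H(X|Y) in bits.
0.1266 bits

H(X|Y) = H(X,Y) - H(Y)

H(X,Y) = -Σ_{x,y} P(x,y) log₂ P(x,y). Per-cell terms -P(x,y)·log₂P(x,y):
  X=0: 0.000000, 0.124078
  X=1: 0.448495, 0.530079
  (cells with P = 0 contribute 0)
Sum of the 4 terms: H(X,Y) = 1.10265 bits

Marginal of Y (column sums):
  P(Y=0) = 0 + 13/22 = 13/22
  P(Y=1) = 1/44 + 17/44 = 9/22
H(Y) = -[(13/22)·log₂(13/22) + (9/22)·log₂(9/22)]
  = 0.448495 + 0.527525 = 0.97602 bits

H(X|Y) = H(X,Y) - H(Y) = 1.10265 - 0.97602 = 0.1266 bits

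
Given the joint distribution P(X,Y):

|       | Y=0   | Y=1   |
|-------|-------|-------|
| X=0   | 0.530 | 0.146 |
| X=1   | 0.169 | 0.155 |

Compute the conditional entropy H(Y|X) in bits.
0.8324 bits

H(Y|X) = H(X,Y) - H(X)

H(X,Y) = -Σ_{x,y} P(x,y) log₂ P(x,y). Per-cell terms -P(x,y)·log₂P(x,y):
  X=0: 0.4854, 0.4053
  X=1: 0.4335, 0.4169
Sum of the 4 terms: H(X,Y) = 1.7411 bits

Marginal of X (row sums):
  P(X=0) = 0.530 + 0.146 = 0.676
  P(X=1) = 0.169 + 0.155 = 0.324
H(X) = -[0.676·log₂(0.676) + 0.324·log₂(0.324)]
  = 0.3819 + 0.5268 = 0.9087 bits

H(Y|X) = H(X,Y) - H(X) = 1.7411 - 0.9087 = 0.8324 bits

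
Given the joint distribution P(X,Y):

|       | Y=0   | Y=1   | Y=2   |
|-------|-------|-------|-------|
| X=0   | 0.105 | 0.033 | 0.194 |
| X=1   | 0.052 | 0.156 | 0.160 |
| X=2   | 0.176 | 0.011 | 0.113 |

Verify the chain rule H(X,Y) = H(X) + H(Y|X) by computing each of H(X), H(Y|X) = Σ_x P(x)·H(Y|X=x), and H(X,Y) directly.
H(X) = 1.5800 bits, H(Y|X) = 1.3139 bits, H(X,Y) = 2.8939 bits

Marginal of X (row sums):
  P(X=0) = 0.105 + 0.033 + 0.194 = 0.332
  P(X=1) = 0.052 + 0.156 + 0.160 = 0.368
  P(X=2) = 0.176 + 0.011 + 0.113 = 0.300
H(X) = -[0.332·log₂(0.332) + 0.368·log₂(0.368) + 0.300·log₂(0.300)]
  = 0.52813 + 0.53074 + 0.52109 = 1.5800 bits

H(Y|X) = Σ_x P(x)·H(Y|X=x):
  X=0: P(X=0) = 0.332, P(Y|X=0) = (105/332, 33/332, 97/166) → H(Y|X=0) = 1.30924
  X=1: P(X=1) = 0.368, P(Y|X=1) = (13/92, 39/92, 10/23) → H(Y|X=1) = 1.44624
  X=2: P(X=2) = 0.300, P(Y|X=2) = (44/75, 11/300, 113/300) → H(Y|X=2) = 1.15684
H(Y|X) = 0.332·1.30924 + 0.368·1.44624 + 0.300·1.15684 = 1.3139 bits

H(X,Y) = -Σ_{x,y} P(x,y) log₂ P(x,y). Per-cell terms -P(x,y)·log₂P(x,y):
  X=0: 0.34141, 0.16241, 0.45898
  X=1: 0.22180, 0.41814, 0.42302
  X=2: 0.44112, 0.07157, 0.35545
Sum of the 9 terms: H(X,Y) = 2.8939 bits

Chain rule check:
  H(X) + H(Y|X) = 1.5800 + 1.3139 = 2.8939 bits
  H(X,Y) = 2.8939 bits
✓ Chain rule verified.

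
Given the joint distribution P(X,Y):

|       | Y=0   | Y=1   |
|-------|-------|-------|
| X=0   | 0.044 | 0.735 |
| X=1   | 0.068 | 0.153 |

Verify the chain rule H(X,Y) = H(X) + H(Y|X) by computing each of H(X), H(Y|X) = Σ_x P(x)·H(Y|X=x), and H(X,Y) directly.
H(X) = 0.7620 bits, H(Y|X) = 0.4409 bits, H(X,Y) = 1.2029 bits

Marginal of X (row sums):
  P(X=0) = 0.044 + 0.735 = 0.779
  P(X=1) = 0.068 + 0.153 = 0.221
H(X) = -[0.779·log₂(0.779) + 0.221·log₂(0.221)]
  = 0.2807 + 0.4813 = 0.7620 bits

H(Y|X) = Σ_x P(x)·H(Y|X=x):
  X=0: P(X=0) = 0.779, P(Y|X=0) = (44/779, 735/779) → H(Y|X=0) = 0.3133
  X=1: P(X=1) = 0.221, P(Y|X=1) = (4/13, 9/13) → H(Y|X=1) = 0.8905
H(Y|X) = 0.779·0.3133 + 0.221·0.8905 = 0.4409 bits

H(X,Y) = -Σ_{x,y} P(x,y) log₂ P(x,y). Per-cell terms -P(x,y)·log₂P(x,y):
  X=0: 0.1983, 0.3265
  X=1: 0.2637, 0.4144
Sum of the 4 terms: H(X,Y) = 1.2029 bits

Chain rule check:
  H(X) + H(Y|X) = 0.7620 + 0.4409 = 1.2029 bits
  H(X,Y) = 1.2029 bits
✓ Chain rule verified.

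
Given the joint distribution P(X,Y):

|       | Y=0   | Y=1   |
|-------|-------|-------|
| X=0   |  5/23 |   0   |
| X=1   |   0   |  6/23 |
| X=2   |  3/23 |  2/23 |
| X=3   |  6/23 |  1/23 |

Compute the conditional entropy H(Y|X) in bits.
0.3912 bits

H(Y|X) = H(X,Y) - H(X)

H(X,Y) = -Σ_{x,y} P(x,y) log₂ P(x,y). Per-cell terms -P(x,y)·log₂P(x,y):
  X=0: 0.47861606, 0.00000000
  X=1: 0.00000000, 0.50572160
  X=2: 0.38329558, 0.30639669
  X=3: 0.50572160, 0.19667661
  (cells with P = 0 contribute 0)
Sum of the 8 terms: H(X,Y) = 2.3764281 bits

Marginal of X (row sums):
  P(X=0) = 5/23 + 0 = 5/23
  P(X=1) = 0 + 6/23 = 6/23
  P(X=2) = 3/23 + 2/23 = 5/23
  P(X=3) = 6/23 + 1/23 = 7/23
H(X) = -[(5/23)·log₂(5/23) + (6/23)·log₂(6/23) + (5/23)·log₂(5/23) + (7/23)·log₂(7/23)]
  = 0.47861606 + 0.50572160 + 0.47861606 + 0.52232388 = 1.9852776 bits

H(Y|X) = H(X,Y) - H(X) = 2.3764281 - 1.9852776 = 0.3912 bits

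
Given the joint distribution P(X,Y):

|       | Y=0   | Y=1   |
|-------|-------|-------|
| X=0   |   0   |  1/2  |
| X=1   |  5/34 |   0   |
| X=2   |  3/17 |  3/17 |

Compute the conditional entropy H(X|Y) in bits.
0.8818 bits

H(X|Y) = H(X,Y) - H(Y)

H(X,Y) = -Σ_{x,y} P(x,y) log₂ P(x,y). Per-cell terms -P(x,y)·log₂P(x,y):
  X=0: 0.000000, 0.500000
  X=1: 0.406696, 0.000000
  X=2: 0.441618, 0.441618
  (cells with P = 0 contribute 0)
Sum of the 6 terms: H(X,Y) = 1.789932 bits

Marginal of Y (column sums):
  P(Y=0) = 0 + 5/34 + 3/17 = 11/34
  P(Y=1) = 1/2 + 0 + 3/17 = 23/34
H(Y) = -[(11/34)·log₂(11/34) + (23/34)·log₂(23/34)]
  = 0.526716 + 0.381462 = 0.908178 bits

H(X|Y) = H(X,Y) - H(Y) = 1.789932 - 0.908178 = 0.8818 bits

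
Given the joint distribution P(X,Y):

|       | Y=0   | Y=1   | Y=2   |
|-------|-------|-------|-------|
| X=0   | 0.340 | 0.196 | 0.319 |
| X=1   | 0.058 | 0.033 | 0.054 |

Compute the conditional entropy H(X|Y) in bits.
0.5972 bits

H(X|Y) = H(X,Y) - H(Y)

H(X,Y) = -Σ_{x,y} P(x,y) log₂ P(x,y). Per-cell terms -P(x,y)·log₂P(x,y):
  X=0: 0.5292, 0.4608, 0.5258
  X=1: 0.2383, 0.1624, 0.2274
Sum of the 6 terms: H(X,Y) = 2.1439 bits

Marginal of Y (column sums):
  P(Y=0) = 0.340 + 0.058 = 0.398
  P(Y=1) = 0.196 + 0.033 = 0.229
  P(Y=2) = 0.319 + 0.054 = 0.373
H(Y) = -[0.398·log₂(0.398) + 0.229·log₂(0.229) + 0.373·log₂(0.373)]
  = 0.5290 + 0.4870 + 0.5307 = 1.5467 bits

H(X|Y) = H(X,Y) - H(Y) = 2.1439 - 1.5467 = 0.5972 bits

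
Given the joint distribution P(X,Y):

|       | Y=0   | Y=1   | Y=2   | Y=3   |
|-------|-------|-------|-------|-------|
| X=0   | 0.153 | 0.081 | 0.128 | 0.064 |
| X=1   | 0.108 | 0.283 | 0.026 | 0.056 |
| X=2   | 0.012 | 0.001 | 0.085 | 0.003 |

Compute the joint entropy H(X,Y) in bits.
2.9874 bits

H(X,Y) = -Σ_{x,y} P(x,y) log₂ P(x,y). Per-cell terms -P(x,y)·log₂P(x,y):
  X=0: 0.41438, 0.29370, 0.37962, 0.25381
  X=1: 0.34678, 0.51538, 0.13690, 0.23287
  X=2: 0.07657, 0.00997, 0.30229, 0.02514
Sum of the 12 terms: H(X,Y) = 2.9874 bits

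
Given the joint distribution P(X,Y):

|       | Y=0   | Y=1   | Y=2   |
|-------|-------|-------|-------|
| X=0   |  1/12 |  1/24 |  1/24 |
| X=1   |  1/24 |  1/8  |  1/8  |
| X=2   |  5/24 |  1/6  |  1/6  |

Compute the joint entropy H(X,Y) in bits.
2.9550 bits

H(X,Y) = -Σ_{x,y} P(x,y) log₂ P(x,y). Per-cell terms -P(x,y)·log₂P(x,y):
  X=0: 0.29875, 0.19104, 0.19104
  X=1: 0.19104, 0.37500, 0.37500
  X=2: 0.47147, 0.43083, 0.43083
Sum of the 9 terms: H(X,Y) = 2.9550 bits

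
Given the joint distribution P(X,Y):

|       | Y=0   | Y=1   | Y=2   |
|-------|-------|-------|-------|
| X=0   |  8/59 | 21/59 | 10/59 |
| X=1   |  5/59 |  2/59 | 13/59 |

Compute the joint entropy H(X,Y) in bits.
2.3034 bits

H(X,Y) = -Σ_{x,y} P(x,y) log₂ P(x,y). Per-cell terms -P(x,y)·log₂P(x,y):
  X=0: 0.39087, 0.53045, 0.43402
  X=1: 0.30176, 0.16551, 0.48082
Sum of the 6 terms: H(X,Y) = 2.3034 bits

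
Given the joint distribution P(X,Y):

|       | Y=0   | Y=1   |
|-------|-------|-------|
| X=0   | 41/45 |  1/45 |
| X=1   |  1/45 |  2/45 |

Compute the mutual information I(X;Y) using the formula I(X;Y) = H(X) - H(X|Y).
0.1406 bits

I(X;Y) = H(X) - H(X|Y)

Marginal of X (row sums):
  P(X=0) = 41/45 + 1/45 = 14/15
  P(X=1) = 1/45 + 2/45 = 1/15
H(X) = -[(14/15)·log₂(14/15) + (1/15)·log₂(1/15)]
  = 0.092900 + 0.260459 = 0.35336 bits

Marginal of Y (column sums):
  P(Y=0) = 41/45 + 1/45 = 14/15
  P(Y=1) = 1/45 + 2/45 = 1/15
H(X|Y) = Σ_y P(y)·H(X|Y=y):
  Y=0: P(Y=0) = 14/15, P(X|Y=0) = (41/42, 1/42) → H(X|Y=0) = 0.162326
  Y=1: P(Y=1) = 1/15, P(X|Y=1) = (1/3, 2/3) → H(X|Y=1) = 0.918296
H(X|Y) = (14/15)·0.162326 + (1/15)·0.918296 = 0.21272 bits

I(X;Y) = H(X) - H(X|Y) = 0.35336 - 0.21272 = 0.1406 bits

Cross-check via I(X;Y) = H(X) + H(Y) - H(X,Y): computing H(Y) from the column sums and H(X,Y) from the 4 cells in the same way gives H(Y) = 0.35336 bits and H(X,Y) = 0.56608 bits, so
I(X;Y) = 0.35336 + 0.35336 - 0.56608 = 0.1406 bits ✓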